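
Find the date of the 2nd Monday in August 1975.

1975-08-11

August 1975 begins on a Friday, so the first Monday is August 4 (3 days later).
The 2nd Monday is 1 weeks later: 4 + 7 = 11.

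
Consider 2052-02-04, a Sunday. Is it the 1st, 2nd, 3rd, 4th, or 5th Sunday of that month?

1st

Day 4 falls in week ⌈4/7⌉ of the month.
Days 1–7 hold the 1st Sunday, 8–14 the 2nd, 15–21 the 3rd, 22–28 the 4th, 29–31 the 5th.
4 is in the range for the 1st.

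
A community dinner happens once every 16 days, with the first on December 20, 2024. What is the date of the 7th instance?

March 26, 2025

The 7th occurrence is 6 intervals after the first: 6 × 16 = 96 days after December 20, 2024.
December has 31 days — 11 days to the end of December leaves 85.
January has 31 days (54 left).
February has 28 days (26 left).
26 days into March → March 26, 2025.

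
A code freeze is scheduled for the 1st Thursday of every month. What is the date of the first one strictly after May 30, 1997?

May 1997 starts on a Thursday, so its 1st Thursday is May 1, 1997.
That is not after May 30, 1997, so look at Jun 1997.
Jun 1997 starts on a Sunday, so its 1st Thursday is Jun 5, 1997 (4 days in).

Jun 5, 1997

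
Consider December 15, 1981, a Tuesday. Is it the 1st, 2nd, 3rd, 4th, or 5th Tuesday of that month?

3rd

Day 15 falls in week ⌈15/7⌉ of the month.
Days 1–7 hold the 1st Tuesday, 8–14 the 2nd, 15–21 the 3rd, 22–28 the 4th, 29–31 the 5th.
15 is in the range for the 3rd.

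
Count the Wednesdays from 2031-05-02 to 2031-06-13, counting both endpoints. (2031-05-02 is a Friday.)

2031-05-02 is a Friday; the first Wednesday on or after it is 2031-05-07 (5 days later).
From 2031-05-07 to 2031-06-13: 24 + 13 = 37 days (rest of May, June).
37 ÷ 7 = 5 full weeks with remainder 2, so 5 more Wednesdays after the first → 6.

6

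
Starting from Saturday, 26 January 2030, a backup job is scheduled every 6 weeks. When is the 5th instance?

The 5th occurrence is 4 intervals after the first: 4 × 42 = 168 days after 26 January 2030.
January has 31 days — 5 days to the end of January leaves 163.
February has 28 days (135 left).
March has 31 days (104 left).
April has 30 days (74 left).
May has 31 days (43 left).
June has 30 days (13 left).
13 days into July → 13 July 2030.

13 July 2030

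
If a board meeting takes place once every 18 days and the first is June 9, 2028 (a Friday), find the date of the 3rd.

The 3rd occurrence is 2 intervals after the first: 2 × 18 = 36 days after June 9, 2028.
June has 30 days — 21 days to the end of June leaves 15.
15 days into July → July 15, 2028.

July 15, 2028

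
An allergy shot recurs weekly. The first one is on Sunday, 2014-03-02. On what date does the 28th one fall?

2014-09-07

The 28th occurrence is 27 intervals after the first: 27 × 7 = 189 days after 2014-03-02.
March has 31 days — 29 days to the end of March leaves 160.
April has 30 days (130 left).
May has 31 days (99 left).
June has 30 days (69 left).
July has 31 days (38 left).
August has 31 days (7 left).
7 days into September → 2014-09-07.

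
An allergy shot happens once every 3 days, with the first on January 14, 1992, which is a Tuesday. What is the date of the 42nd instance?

The 42nd occurrence is 41 intervals after the first: 41 × 3 = 123 days after January 14, 1992.
January has 31 days — 17 days to the end of January leaves 106.
February has 29 days (77 left).
March has 31 days (46 left).
April has 30 days (16 left).
16 days into May → May 16, 1992.

May 16, 1992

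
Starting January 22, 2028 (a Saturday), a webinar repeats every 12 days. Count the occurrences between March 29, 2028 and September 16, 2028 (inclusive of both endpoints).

14

Occurrences land 12·i days after January 22, 2028 for i = 0, 1, 2, …
March 29, 2028 is 67 days after the start; 67 ÷ 12 = 5 remainder 7; since the remainder is 7, round up to i = 6. First occurrence in the window: #7 on April 3, 2028 (6×12 = 72 days in).
September 16, 2028 is 238 days after the start; 238 ÷ 12 = 19 remainder 10. Last occurrence in the window: #20 on September 6, 2028.
Occurrences #7 through #20: 14 in total.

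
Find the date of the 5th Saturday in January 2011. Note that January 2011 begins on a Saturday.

2011-01-29

January 2011 begins on a Saturday, so the first Saturday is January 1.
The 5th Saturday is 4 weeks later: 1 + 28 = 29.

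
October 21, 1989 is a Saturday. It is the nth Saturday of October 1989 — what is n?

3rd

Day 21 falls in week ⌈21/7⌉ of the month.
Days 1–7 hold the 1st Saturday, 8–14 the 2nd, 15–21 the 3rd, 22–28 the 4th, 29–31 the 5th.
21 is in the range for the 3rd.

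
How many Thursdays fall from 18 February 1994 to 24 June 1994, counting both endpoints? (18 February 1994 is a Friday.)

18 February 1994 is a Friday; the first Thursday on or after it is 24 February 1994 (6 days later).
From 24 February 1994 to 24 June 1994: 4 + 31 + 30 + 31 + 24 = 120 days (rest of February, March, April, May, June).
120 ÷ 7 = 17 full weeks with remainder 1, so 17 more Thursdays after the first → 18.

18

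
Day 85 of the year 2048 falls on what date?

January has 31 days (85 − 31 = 54 remain).
February has 29 days (54 − 29 = 25 remain).
25 into March → March 25.

25 March 2048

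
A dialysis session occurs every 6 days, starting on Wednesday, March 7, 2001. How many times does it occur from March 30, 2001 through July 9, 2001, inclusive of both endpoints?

Occurrences land 6·i days after March 7, 2001 for i = 0, 1, 2, …
March 30, 2001 is 23 days after the start; 23 ÷ 6 = 3 remainder 5; since the remainder is 5, round up to i = 4. First occurrence in the window: #5 on March 31, 2001 (4×6 = 24 days in).
July 9, 2001 is 124 days after the start; 124 ÷ 6 = 20 remainder 4. Last occurrence in the window: #21 on July 5, 2001.
Occurrences #5 through #21: 17 in total.

17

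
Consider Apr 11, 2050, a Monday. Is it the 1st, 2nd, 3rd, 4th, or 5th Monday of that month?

2nd

Day 11 falls in week ⌈11/7⌉ of the month.
Days 1–7 hold the 1st Monday, 8–14 the 2nd, 15–21 the 3rd, 22–28 the 4th, 29–31 the 5th.
11 is in the range for the 2nd.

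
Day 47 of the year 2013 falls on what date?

2013-02-16

January has 31 days (47 − 31 = 16 remain).
16 into February → February 16.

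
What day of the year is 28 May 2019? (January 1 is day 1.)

148

Days in months before May: 31 + 28 + 31 + 30 = 120.
Plus 28 days into May → day 148.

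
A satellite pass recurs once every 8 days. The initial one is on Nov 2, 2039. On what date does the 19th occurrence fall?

The 19th occurrence is 18 intervals after the first: 18 × 8 = 144 days after Nov 2, 2039.
Nov has 30 days — 28 days to the end of Nov leaves 116.
Dec has 31 days (85 left).
Jan has 31 days (54 left).
Feb has 29 days (25 left).
25 days into Mar → Mar 25, 2040.

Mar 25, 2040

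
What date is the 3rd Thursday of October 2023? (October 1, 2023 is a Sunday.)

October 2023 begins on a Sunday, so the first Thursday is October 5 (4 days later).
The 3rd Thursday is 2 weeks later: 5 + 14 = 19.

2023-10-19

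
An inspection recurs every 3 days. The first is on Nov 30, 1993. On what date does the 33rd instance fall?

The 33rd occurrence is 32 intervals after the first: 32 × 3 = 96 days after Nov 30, 1993.
Nov has 30 days — 0 days to the end of Nov leaves 96.
Dec has 31 days (65 left).
Jan has 31 days (34 left).
Feb has 28 days (6 left).
6 days into Mar → Mar 6, 1994.

Mar 6, 1994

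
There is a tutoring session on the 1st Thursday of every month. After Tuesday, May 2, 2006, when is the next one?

May 4, 2006

May 2006 starts on a Monday, so its 1st Thursday is May 4, 2006 (3 days in).
May 4, 2006 is after May 2, 2006, so that is the next one.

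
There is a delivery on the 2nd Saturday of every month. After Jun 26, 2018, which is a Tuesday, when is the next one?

Jun 2018 starts on a Friday; its first Saturday is the 2nd, so the 2nd Saturday is the 9th — Jun 9, 2018.
That is not after Jun 26, 2018, so look at Jul 2018.
Jul 2018 starts on a Sunday; its first Saturday is the 7th, so the 2nd Saturday is the 14th — Jul 14, 2018.

Jul 14, 2018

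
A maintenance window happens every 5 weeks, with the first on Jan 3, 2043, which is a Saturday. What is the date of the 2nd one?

The 2nd occurrence is 1 interval after the first: 1 × 35 = 35 days after Jan 3, 2043.
Jan has 31 days — 28 days to the end of Jan leaves 7.
7 days into Feb → Feb 7, 2043.

Feb 7, 2043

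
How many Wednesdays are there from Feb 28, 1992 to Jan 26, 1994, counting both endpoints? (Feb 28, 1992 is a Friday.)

100

Feb 28, 1992 is a Friday; the first Wednesday on or after it is Mar 4, 1992 (5 days later).
From Mar 4, 1992 to Jan 26, 1994: 302 + 365 + 26 = 693 days (rest of 1992, 1993, to Jan 26, 1994 in 1994).
693 ÷ 7 = 99 full weeks with remainder 0, so 99 more Wednesdays after the first → 100.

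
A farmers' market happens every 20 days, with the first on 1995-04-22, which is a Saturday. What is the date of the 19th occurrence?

The 19th occurrence is 18 intervals after the first: 18 × 20 = 360 days after 1995-04-22.
April has 30 days — 8 days to the end of April leaves 352.
May has 31 days (321 left).
June has 30 days (291 left).
July has 31 days (260 left).
August has 31 days (229 left).
September has 30 days (199 left).
October has 31 days (168 left).
November has 30 days (138 left).
December has 31 days (107 left).
January has 31 days (76 left).
February has 29 days (47 left).
March has 31 days (16 left).
16 days into April → 1996-04-16.

1996-04-16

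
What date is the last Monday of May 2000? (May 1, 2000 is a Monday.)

May 2000 begins on a Monday, so the first Monday is May 1.
May 2000 has 31 days. Adding weeks: 1, 8, 15, 22, 29 — the last one ≤ 31 is the 29th.

2000-05-29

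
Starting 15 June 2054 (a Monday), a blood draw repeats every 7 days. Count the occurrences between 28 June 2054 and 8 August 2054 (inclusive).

6

Occurrences land 7·i days after 15 June 2054 for i = 0, 1, 2, …
28 June 2054 is 13 days after the start; 13 ÷ 7 = 1 remainder 6; since the remainder is 6, round up to i = 2. First occurrence in the window: #3 on 29 June 2054 (2×7 = 14 days in).
8 August 2054 is 54 days after the start; 54 ÷ 7 = 7 remainder 5. Last occurrence in the window: #8 on 3 August 2054.
Occurrences #3 through #8: 6 in total.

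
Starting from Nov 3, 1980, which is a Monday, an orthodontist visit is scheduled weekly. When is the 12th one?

Jan 19, 1981

The 12th occurrence is 11 intervals after the first: 11 × 7 = 77 days after Nov 3, 1980.
Nov has 30 days — 27 days to the end of Nov leaves 50.
Dec has 31 days (19 left).
19 days into Jan → Jan 19, 1981.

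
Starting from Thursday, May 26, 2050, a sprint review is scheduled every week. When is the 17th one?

September 15, 2050

The 17th occurrence is 16 intervals after the first: 16 × 7 = 112 days after May 26, 2050.
May has 31 days — 5 days to the end of May leaves 107.
June has 30 days (77 left).
July has 31 days (46 left).
August has 31 days (15 left).
15 days into September → September 15, 2050.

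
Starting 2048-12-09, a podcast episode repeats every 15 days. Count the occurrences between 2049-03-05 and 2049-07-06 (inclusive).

Occurrences land 15·i days after 2048-12-09 for i = 0, 1, 2, …
2049-03-05 is 86 days after the start; 86 ÷ 15 = 5 remainder 11; since the remainder is 11, round up to i = 6. First occurrence in the window: #7 on 2049-03-09 (6×15 = 90 days in).
2049-07-06 is 209 days after the start; 209 ÷ 15 = 13 remainder 14. Last occurrence in the window: #14 on 2049-06-22.
Occurrences #7 through #14: 8 in total.

8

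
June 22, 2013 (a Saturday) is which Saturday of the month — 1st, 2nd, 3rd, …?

4th

Day 22 falls in week ⌈22/7⌉ of the month.
Days 1–7 hold the 1st Saturday, 8–14 the 2nd, 15–21 the 3rd, 22–28 the 4th, 29–31 the 5th.
22 is in the range for the 4th.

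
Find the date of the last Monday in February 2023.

February 2023 begins on a Wednesday, so the first Monday is February 6 (5 days later).
February 2023 has 28 days. Adding weeks: 6, 13, 20, 27 — the last one ≤ 28 is the 27th.

2023-02-27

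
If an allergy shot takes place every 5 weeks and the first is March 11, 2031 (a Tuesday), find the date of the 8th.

The 8th occurrence is 7 intervals after the first: 7 × 35 = 245 days after March 11, 2031.
March has 31 days — 20 days to the end of March leaves 225.
April has 30 days (195 left).
May has 31 days (164 left).
June has 30 days (134 left).
July has 31 days (103 left).
August has 31 days (72 left).
September has 30 days (42 left).
October has 31 days (11 left).
11 days into November → November 11, 2031.

November 11, 2031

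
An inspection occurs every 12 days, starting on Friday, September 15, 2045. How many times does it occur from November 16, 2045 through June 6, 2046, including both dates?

17

Occurrences land 12·i days after September 15, 2045 for i = 0, 1, 2, …
November 16, 2045 is 62 days after the start; 62 ÷ 12 = 5 remainder 2; since the remainder is 2, round up to i = 6. First occurrence in the window: #7 on November 26, 2045 (6×12 = 72 days in).
June 6, 2046 is 264 days after the start; 264 ÷ 12 = 22 remainder 0. Last occurrence in the window: #23 on June 6, 2046.
Occurrences #7 through #23: 17 in total.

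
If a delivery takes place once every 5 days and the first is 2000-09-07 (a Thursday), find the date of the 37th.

The 37th occurrence is 36 intervals after the first: 36 × 5 = 180 days after 2000-09-07.
September has 30 days — 23 days to the end of September leaves 157.
October has 31 days (126 left).
November has 30 days (96 left).
December has 31 days (65 left).
January has 31 days (34 left).
February has 28 days (6 left).
6 days into March → 2001-03-06.

2001-03-06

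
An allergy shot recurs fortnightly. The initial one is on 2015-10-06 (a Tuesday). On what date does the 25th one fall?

The 25th occurrence is 24 intervals after the first: 24 × 14 = 336 days after 2015-10-06.
October has 31 days — 25 days to the end of October leaves 311.
November has 30 days (281 left).
December has 31 days (250 left).
January has 31 days (219 left).
February has 29 days (190 left).
March has 31 days (159 left).
April has 30 days (129 left).
May has 31 days (98 left).
June has 30 days (68 left).
July has 31 days (37 left).
August has 31 days (6 left).
6 days into September → 2016-09-06.

2016-09-06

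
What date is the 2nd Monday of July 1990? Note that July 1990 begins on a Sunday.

1990-07-09

July 1990 begins on a Sunday, so the first Monday is July 2 (1 day later).
The 2nd Monday is 1 weeks later: 2 + 7 = 9.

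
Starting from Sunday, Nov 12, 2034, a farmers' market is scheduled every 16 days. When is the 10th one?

The 10th occurrence is 9 intervals after the first: 9 × 16 = 144 days after Nov 12, 2034.
Nov has 30 days — 18 days to the end of Nov leaves 126.
Dec has 31 days (95 left).
Jan has 31 days (64 left).
Feb has 28 days (36 left).
Mar has 31 days (5 left).
5 days into Apr → Apr 5, 2035.

Apr 5, 2035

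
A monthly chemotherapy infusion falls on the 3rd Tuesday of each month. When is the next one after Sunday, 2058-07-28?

July 2058 starts on a Monday; its first Tuesday is the 2nd, so the 3rd Tuesday is the 16th — 2058-07-16.
That is not after 2058-07-28, so look at August 2058.
August 2058 starts on a Thursday; its first Tuesday is the 6th, so the 3rd Tuesday is the 20th — 2058-08-20.

2058-08-20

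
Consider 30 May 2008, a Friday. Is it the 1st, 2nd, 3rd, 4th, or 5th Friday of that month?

5th

Day 30 falls in week ⌈30/7⌉ of the month.
Days 1–7 hold the 1st Friday, 8–14 the 2nd, 15–21 the 3rd, 22–28 the 4th, 29–31 the 5th.
30 is in the range for the 5th.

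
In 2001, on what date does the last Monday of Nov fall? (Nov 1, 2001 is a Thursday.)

Nov 2001 begins on a Thursday, so the first Monday is Nov 5 (4 days later).
Nov 2001 has 30 days. Adding weeks: 5, 12, 19, 26 — the last one ≤ 30 is the 26th.

Nov 26, 2001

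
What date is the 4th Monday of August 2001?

August 2001 begins on a Wednesday, so the first Monday is August 6 (5 days later).
The 4th Monday is 3 weeks later: 6 + 21 = 27.

August 27, 2001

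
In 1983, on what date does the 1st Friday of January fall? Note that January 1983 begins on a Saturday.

January 1983 begins on a Saturday, so the first Friday is January 7 (6 days later).

1983-01-07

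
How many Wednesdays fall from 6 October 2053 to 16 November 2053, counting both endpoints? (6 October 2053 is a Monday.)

6

6 October 2053 is a Monday; the first Wednesday on or after it is 8 October 2053 (2 days later).
From 8 October 2053 to 16 November 2053: 23 + 16 = 39 days (rest of October, November).
39 ÷ 7 = 5 full weeks with remainder 4, so 5 more Wednesdays after the first → 6.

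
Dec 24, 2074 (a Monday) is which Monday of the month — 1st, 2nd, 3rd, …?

4th

Day 24 falls in week ⌈24/7⌉ of the month.
Days 1–7 hold the 1st Monday, 8–14 the 2nd, 15–21 the 3rd, 22–28 the 4th, 29–31 the 5th.
24 is in the range for the 4th.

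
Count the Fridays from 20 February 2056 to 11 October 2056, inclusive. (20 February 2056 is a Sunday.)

33

20 February 2056 is a Sunday; the first Friday on or after it is 25 February 2056 (5 days later).
From 25 February 2056 to 11 October 2056: 4 + 31 + 30 + 31 + 30 + 31 + 31 + 30 + 11 = 229 days (rest of February, March, April, May, June, July, August, September, October).
229 ÷ 7 = 32 full weeks with remainder 5, so 32 more Fridays after the first → 33.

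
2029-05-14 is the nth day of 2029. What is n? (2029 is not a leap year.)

Days in months before May: 31 + 28 + 31 + 30 = 120.
Plus 14 days into May → day 134.

134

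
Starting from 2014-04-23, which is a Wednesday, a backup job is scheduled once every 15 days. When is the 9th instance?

2014-08-21

The 9th occurrence is 8 intervals after the first: 8 × 15 = 120 days after 2014-04-23.
April has 30 days — 7 days to the end of April leaves 113.
May has 31 days (82 left).
June has 30 days (52 left).
July has 31 days (21 left).
21 days into August → 2014-08-21.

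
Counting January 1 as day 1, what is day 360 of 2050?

Dec 26, 2050

Jan has 31 days (360 − 31 = 329 remain).
Feb has 28 days (329 − 28 = 301 remain).
Mar has 31 days (301 − 31 = 270 remain).
Apr has 30 days (270 − 30 = 240 remain).
May has 31 days (240 − 31 = 209 remain).
Jun has 30 days (209 − 30 = 179 remain).
Jul has 31 days (179 − 31 = 148 remain).
Aug has 31 days (148 − 31 = 117 remain).
Sep has 30 days (117 − 30 = 87 remain).
Oct has 31 days (87 − 31 = 56 remain).
Nov has 30 days (56 − 30 = 26 remain).
26 into Dec → Dec 26.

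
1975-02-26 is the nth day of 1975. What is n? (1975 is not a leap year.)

57

Days in months before February: 31 = 31.
Plus 26 days into February → day 57.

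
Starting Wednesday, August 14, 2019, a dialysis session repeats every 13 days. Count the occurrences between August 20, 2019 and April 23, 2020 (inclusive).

Occurrences land 13·i days after August 14, 2019 for i = 0, 1, 2, …
August 20, 2019 is 6 days after the start; 6 ÷ 13 = 0 remainder 6; since the remainder is 6, round up to i = 1. First occurrence in the window: #2 on August 27, 2019 (1×13 = 13 days in).
April 23, 2020 is 253 days after the start; 253 ÷ 13 = 19 remainder 6. Last occurrence in the window: #20 on April 17, 2020.
Occurrences #2 through #20: 19 in total.

19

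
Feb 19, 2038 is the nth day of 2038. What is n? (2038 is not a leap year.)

50

Days in months before Feb: 31 = 31.
Plus 19 days into Feb → day 50.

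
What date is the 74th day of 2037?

Mar 15, 2037

Jan has 31 days (74 − 31 = 43 remain).
Feb has 28 days (43 − 28 = 15 remain).
15 into Mar → Mar 15.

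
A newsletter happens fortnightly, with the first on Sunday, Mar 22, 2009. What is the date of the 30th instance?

May 2, 2010

The 30th occurrence is 29 intervals after the first: 29 × 14 = 406 days after Mar 22, 2009.
Mar has 31 days — 9 days to the end of Mar leaves 397.
Apr has 30 days (367 left).
May has 31 days (336 left).
Jun has 30 days (306 left).
Jul has 31 days (275 left).
Aug has 31 days (244 left).
Sep has 30 days (214 left).
Oct has 31 days (183 left).
Nov has 30 days (153 left).
Dec has 31 days (122 left).
Jan has 31 days (91 left).
Feb has 28 days (63 left).
Mar has 31 days (32 left).
Apr has 30 days (2 left).
2 days into May → May 2, 2010.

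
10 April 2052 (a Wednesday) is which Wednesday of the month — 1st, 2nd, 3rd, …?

Day 10 falls in week ⌈10/7⌉ of the month.
Days 1–7 hold the 1st Wednesday, 8–14 the 2nd, 15–21 the 3rd, 22–28 the 4th, 29–31 the 5th.
10 is in the range for the 2nd.

2nd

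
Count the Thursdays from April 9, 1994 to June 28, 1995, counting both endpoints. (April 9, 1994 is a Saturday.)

April 9, 1994 is a Saturday; the first Thursday on or after it is April 14, 1994 (5 days later).
From April 14, 1994 to June 28, 1995: 261 + 179 = 440 days (rest of 1994, to June 28, 1995 in 1995).
440 ÷ 7 = 62 full weeks with remainder 6, so 62 more Thursdays after the first → 63.

63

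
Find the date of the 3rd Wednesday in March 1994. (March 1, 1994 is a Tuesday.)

1994-03-16

March 1994 begins on a Tuesday, so the first Wednesday is March 2 (1 day later).
The 3rd Wednesday is 2 weeks later: 2 + 14 = 16.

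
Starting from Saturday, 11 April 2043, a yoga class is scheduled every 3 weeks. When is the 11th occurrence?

7 November 2043

The 11th occurrence is 10 intervals after the first: 10 × 21 = 210 days after 11 April 2043.
April has 30 days — 19 days to the end of April leaves 191.
May has 31 days (160 left).
June has 30 days (130 left).
July has 31 days (99 left).
August has 31 days (68 left).
September has 30 days (38 left).
October has 31 days (7 left).
7 days into November → 7 November 2043.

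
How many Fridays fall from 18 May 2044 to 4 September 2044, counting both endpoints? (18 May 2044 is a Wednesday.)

18 May 2044 is a Wednesday; the first Friday on or after it is 20 May 2044 (2 days later).
From 20 May 2044 to 4 September 2044: 11 + 30 + 31 + 31 + 4 = 107 days (rest of May, June, July, August, September).
107 ÷ 7 = 15 full weeks with remainder 2, so 15 more Fridays after the first → 16.

16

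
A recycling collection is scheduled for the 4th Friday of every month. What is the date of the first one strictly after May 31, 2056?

June 23, 2056

May 2056 starts on a Monday; its first Friday is the 5th, so the 4th Friday is the 26th — May 26, 2056.
That is not after May 31, 2056, so look at June 2056.
June 2056 starts on a Thursday; its first Friday is the 2nd, so the 4th Friday is the 23rd — June 23, 2056.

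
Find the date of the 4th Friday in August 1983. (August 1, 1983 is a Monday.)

August 1983 begins on a Monday, so the first Friday is August 5 (4 days later).
The 4th Friday is 3 weeks later: 5 + 21 = 26.

1983-08-26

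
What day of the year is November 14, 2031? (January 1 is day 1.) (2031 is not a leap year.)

318

Days in months before November: 31 + 28 + 31 + 30 + 31 + 30 + 31 + 31 + 30 + 31 = 304.
Plus 14 days into November → day 318.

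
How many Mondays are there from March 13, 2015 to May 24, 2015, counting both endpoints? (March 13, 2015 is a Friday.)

10

March 13, 2015 is a Friday; the first Monday on or after it is March 16, 2015 (3 days later).
From March 16, 2015 to May 24, 2015: 15 + 30 + 24 = 69 days (rest of March, April, May).
69 ÷ 7 = 9 full weeks with remainder 6, so 9 more Mondays after the first → 10.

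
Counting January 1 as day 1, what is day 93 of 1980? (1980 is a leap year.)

Apr 2, 1980

Jan has 31 days (93 − 31 = 62 remain).
Feb has 29 days (62 − 29 = 33 remain).
Mar has 31 days (33 − 31 = 2 remain).
2 into Apr → Apr 2.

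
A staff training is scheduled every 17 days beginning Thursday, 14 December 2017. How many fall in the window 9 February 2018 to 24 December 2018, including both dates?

19

Occurrences land 17·i days after 14 December 2017 for i = 0, 1, 2, …
9 February 2018 is 57 days after the start; 57 ÷ 17 = 3 remainder 6; since the remainder is 6, round up to i = 4. First occurrence in the window: #5 on 20 February 2018 (4×17 = 68 days in).
24 December 2018 is 375 days after the start; 375 ÷ 17 = 22 remainder 1. Last occurrence in the window: #23 on 23 December 2018.
Occurrences #5 through #23: 19 in total.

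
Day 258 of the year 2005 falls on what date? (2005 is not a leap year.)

Sep 15, 2005

Jan has 31 days (258 − 31 = 227 remain).
Feb has 28 days (227 − 28 = 199 remain).
Mar has 31 days (199 − 31 = 168 remain).
Apr has 30 days (168 − 30 = 138 remain).
May has 31 days (138 − 31 = 107 remain).
Jun has 30 days (107 − 30 = 77 remain).
Jul has 31 days (77 − 31 = 46 remain).
Aug has 31 days (46 − 31 = 15 remain).
15 into Sep → Sep 15.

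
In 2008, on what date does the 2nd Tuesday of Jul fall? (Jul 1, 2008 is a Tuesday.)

Jul 2008 begins on a Tuesday, so the first Tuesday is Jul 1.
The 2nd Tuesday is 1 weeks later: 1 + 7 = 8.

Jul 8, 2008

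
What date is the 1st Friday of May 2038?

May 2038 begins on a Saturday, so the first Friday is May 7 (6 days later).

7 May 2038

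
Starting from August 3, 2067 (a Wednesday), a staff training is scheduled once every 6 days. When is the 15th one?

October 26, 2067

The 15th occurrence is 14 intervals after the first: 14 × 6 = 84 days after August 3, 2067.
August has 31 days — 28 days to the end of August leaves 56.
September has 30 days (26 left).
26 days into October → October 26, 2067.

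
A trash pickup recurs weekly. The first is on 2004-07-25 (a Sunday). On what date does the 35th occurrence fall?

2005-03-20

The 35th occurrence is 34 intervals after the first: 34 × 7 = 238 days after 2004-07-25.
July has 31 days — 6 days to the end of July leaves 232.
August has 31 days (201 left).
September has 30 days (171 left).
October has 31 days (140 left).
November has 30 days (110 left).
December has 31 days (79 left).
January has 31 days (48 left).
February has 28 days (20 left).
20 days into March → 2005-03-20.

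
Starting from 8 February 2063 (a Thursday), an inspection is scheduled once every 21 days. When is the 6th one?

The 6th occurrence is 5 intervals after the first: 5 × 21 = 105 days after 8 February 2063.
February has 28 days — 20 days to the end of February leaves 85.
March has 31 days (54 left).
April has 30 days (24 left).
24 days into May → 24 May 2063.

24 May 2063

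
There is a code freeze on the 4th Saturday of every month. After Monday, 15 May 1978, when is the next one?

May 1978 starts on a Monday; its first Saturday is the 6th, so the 4th Saturday is the 27th — 27 May 1978.
27 May 1978 is after 15 May 1978, so that is the next one.

27 May 1978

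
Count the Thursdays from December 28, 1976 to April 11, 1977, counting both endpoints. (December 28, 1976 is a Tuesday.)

15

December 28, 1976 is a Tuesday; the first Thursday on or after it is December 30, 1976 (2 days later).
From December 30, 1976 to April 11, 1977: 1 + 31 + 28 + 31 + 11 = 102 days (rest of December, January, February, March, April).
102 ÷ 7 = 14 full weeks with remainder 4, so 14 more Thursdays after the first → 15.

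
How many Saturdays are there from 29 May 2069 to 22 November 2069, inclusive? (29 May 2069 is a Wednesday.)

25

29 May 2069 is a Wednesday; the first Saturday on or after it is 1 June 2069 (3 days later).
From 1 June 2069 to 22 November 2069: 29 + 31 + 31 + 30 + 31 + 22 = 174 days (rest of June, July, August, September, October, November).
174 ÷ 7 = 24 full weeks with remainder 6, so 24 more Saturdays after the first → 25.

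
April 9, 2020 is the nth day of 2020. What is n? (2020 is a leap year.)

100

Days in months before April: 31 + 29 + 31 = 91.
Plus 9 days into April → day 100.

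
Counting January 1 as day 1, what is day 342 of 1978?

January has 31 days (342 − 31 = 311 remain).
February has 28 days (311 − 28 = 283 remain).
March has 31 days (283 − 31 = 252 remain).
April has 30 days (252 − 30 = 222 remain).
May has 31 days (222 − 31 = 191 remain).
June has 30 days (191 − 30 = 161 remain).
July has 31 days (161 − 31 = 130 remain).
August has 31 days (130 − 31 = 99 remain).
September has 30 days (99 − 30 = 69 remain).
October has 31 days (69 − 31 = 38 remain).
November has 30 days (38 − 30 = 8 remain).
8 into December → December 8.

8 December 1978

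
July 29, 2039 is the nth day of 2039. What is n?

Days in months before July: 31 + 28 + 31 + 30 + 31 + 30 = 181.
Plus 29 days into July → day 210.

210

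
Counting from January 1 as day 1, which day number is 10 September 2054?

253

Days in months before September: 31 + 28 + 31 + 30 + 31 + 30 + 31 + 31 = 243.
Plus 10 days into September → day 253.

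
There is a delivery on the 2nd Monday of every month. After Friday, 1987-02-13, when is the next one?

February 1987 starts on a Sunday; its first Monday is the 2nd, so the 2nd Monday is the 9th — 1987-02-09.
That is not after 1987-02-13, so look at March 1987.
March 1987 starts on a Sunday; its first Monday is the 2nd, so the 2nd Monday is the 9th — 1987-03-09.

1987-03-09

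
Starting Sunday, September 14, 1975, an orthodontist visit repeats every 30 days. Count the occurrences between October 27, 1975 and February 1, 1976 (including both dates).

Occurrences land 30·i days after September 14, 1975 for i = 0, 1, 2, …
October 27, 1975 is 43 days after the start; 43 ÷ 30 = 1 remainder 13; since the remainder is 13, round up to i = 2. First occurrence in the window: #3 on November 13, 1975 (2×30 = 60 days in).
February 1, 1976 is 140 days after the start; 140 ÷ 30 = 4 remainder 20. Last occurrence in the window: #5 on January 12, 1976.
Occurrences #3 through #5: 3 in total.

3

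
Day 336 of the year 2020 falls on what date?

January has 31 days (336 − 31 = 305 remain).
February has 29 days (305 − 29 = 276 remain).
March has 31 days (276 − 31 = 245 remain).
April has 30 days (245 − 30 = 215 remain).
May has 31 days (215 − 31 = 184 remain).
June has 30 days (184 − 30 = 154 remain).
July has 31 days (154 − 31 = 123 remain).
August has 31 days (123 − 31 = 92 remain).
September has 30 days (92 − 30 = 62 remain).
October has 31 days (62 − 31 = 31 remain).
November has 30 days (31 − 30 = 1 remain).
1 into December → December 1.

December 1, 2020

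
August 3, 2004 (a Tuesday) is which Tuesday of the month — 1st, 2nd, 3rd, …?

Day 3 falls in week ⌈3/7⌉ of the month.
Days 1–7 hold the 1st Tuesday, 8–14 the 2nd, 15–21 the 3rd, 22–28 the 4th, 29–31 the 5th.
3 is in the range for the 1st.

1st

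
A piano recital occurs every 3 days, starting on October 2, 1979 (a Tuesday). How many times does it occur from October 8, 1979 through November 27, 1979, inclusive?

Occurrences land 3·i days after October 2, 1979 for i = 0, 1, 2, …
October 8, 1979 is 6 days after the start; 6 ÷ 3 = 2 remainder 0. First occurrence in the window: #3 on October 8, 1979 (2×3 = 6 days in).
November 27, 1979 is 56 days after the start; 56 ÷ 3 = 18 remainder 2. Last occurrence in the window: #19 on November 25, 1979.
Occurrences #3 through #19: 17 in total.

17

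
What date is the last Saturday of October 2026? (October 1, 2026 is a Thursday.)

2026-10-31

October 2026 begins on a Thursday, so the first Saturday is October 3 (2 days later).
October 2026 has 31 days. Adding weeks: 3, 10, 17, 24, 31 — the last one ≤ 31 is the 31st.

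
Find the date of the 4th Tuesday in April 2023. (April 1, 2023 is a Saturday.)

April 2023 begins on a Saturday, so the first Tuesday is April 4 (3 days later).
The 4th Tuesday is 3 weeks later: 4 + 21 = 25.

April 25, 2023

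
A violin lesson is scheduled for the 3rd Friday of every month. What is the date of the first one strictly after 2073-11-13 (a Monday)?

2073-11-17

November 2073 starts on a Wednesday; its first Friday is the 3rd, so the 3rd Friday is the 17th — 2073-11-17.
2073-11-17 is after 2073-11-13, so that is the next one.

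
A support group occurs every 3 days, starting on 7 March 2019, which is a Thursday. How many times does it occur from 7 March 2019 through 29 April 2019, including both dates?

18

Occurrences land 3·i days after 7 March 2019 for i = 0, 1, 2, …
The window opens on the start date, so the first occurrence inside is #1 on 7 March 2019.
29 April 2019 is 53 days after the start; 53 ÷ 3 = 17 remainder 2. Last occurrence in the window: #18 on 27 April 2019.
Occurrences #1 through #18: 18 in total.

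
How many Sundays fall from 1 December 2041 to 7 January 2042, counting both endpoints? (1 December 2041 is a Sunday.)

6

1 December 2041 is a Sunday; the first Sunday on or after it is 1 December 2041.
From 1 December 2041 to 7 January 2042: 30 + 7 = 37 days (rest of December, January).
37 ÷ 7 = 5 full weeks with remainder 2, so 5 more Sundays after the first → 6.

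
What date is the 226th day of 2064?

August 13, 2064

January has 31 days (226 − 31 = 195 remain).
February has 29 days (195 − 29 = 166 remain).
March has 31 days (166 − 31 = 135 remain).
April has 30 days (135 − 30 = 105 remain).
May has 31 days (105 − 31 = 74 remain).
June has 30 days (74 − 30 = 44 remain).
July has 31 days (44 − 31 = 13 remain).
13 into August → August 13.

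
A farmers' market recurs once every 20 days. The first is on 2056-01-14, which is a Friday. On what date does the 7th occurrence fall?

The 7th occurrence is 6 intervals after the first: 6 × 20 = 120 days after 2056-01-14.
January has 31 days — 17 days to the end of January leaves 103.
February has 29 days (74 left).
March has 31 days (43 left).
April has 30 days (13 left).
13 days into May → 2056-05-13.

2056-05-13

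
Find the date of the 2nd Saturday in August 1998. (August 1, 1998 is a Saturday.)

August 1998 begins on a Saturday, so the first Saturday is August 1.
The 2nd Saturday is 1 weeks later: 1 + 7 = 8.

August 8, 1998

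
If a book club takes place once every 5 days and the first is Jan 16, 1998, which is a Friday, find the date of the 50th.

The 50th occurrence is 49 intervals after the first: 49 × 5 = 245 days after Jan 16, 1998.
Jan has 31 days — 15 days to the end of Jan leaves 230.
Feb has 28 days (202 left).
Mar has 31 days (171 left).
Apr has 30 days (141 left).
May has 31 days (110 left).
Jun has 30 days (80 left).
Jul has 31 days (49 left).
Aug has 31 days (18 left).
18 days into Sep → Sep 18, 1998.

Sep 18, 1998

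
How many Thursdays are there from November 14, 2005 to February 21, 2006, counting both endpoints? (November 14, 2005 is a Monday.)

November 14, 2005 is a Monday; the first Thursday on or after it is November 17, 2005 (3 days later).
From November 17, 2005 to February 21, 2006: 13 + 31 + 31 + 21 = 96 days (rest of November, December, January, February).
96 ÷ 7 = 13 full weeks with remainder 5, so 13 more Thursdays after the first → 14.

14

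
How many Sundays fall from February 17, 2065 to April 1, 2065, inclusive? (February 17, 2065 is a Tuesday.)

6

February 17, 2065 is a Tuesday; the first Sunday on or after it is February 22, 2065 (5 days later).
From February 22, 2065 to April 1, 2065: 6 + 31 + 1 = 38 days (rest of February, March, April).
38 ÷ 7 = 5 full weeks with remainder 3, so 5 more Sundays after the first → 6.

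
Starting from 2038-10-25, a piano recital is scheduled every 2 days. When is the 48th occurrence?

The 48th occurrence is 47 intervals after the first: 47 × 2 = 94 days after 2038-10-25.
October has 31 days — 6 days to the end of October leaves 88.
November has 30 days (58 left).
December has 31 days (27 left).
27 days into January → 2039-01-27.

2039-01-27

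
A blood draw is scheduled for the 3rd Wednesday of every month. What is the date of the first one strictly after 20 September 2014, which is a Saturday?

September 2014 starts on a Monday; its first Wednesday is the 3rd, so the 3rd Wednesday is the 17th — 17 September 2014.
That is not after 20 September 2014, so look at October 2014.
October 2014 starts on a Wednesday; its first Wednesday is the 1st, so the 3rd Wednesday is the 15th — 15 October 2014.

15 October 2014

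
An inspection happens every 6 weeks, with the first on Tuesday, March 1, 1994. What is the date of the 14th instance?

The 14th occurrence is 13 intervals after the first: 13 × 42 = 546 days after March 1, 1994.
March has 31 days — 30 days to the end of March leaves 516.
From end of March to end of 1994 is 275 days (241 left).
January has 31 days (210 left).
February has 28 days (182 left).
March has 31 days (151 left).
April has 30 days (121 left).
May has 31 days (90 left).
June has 30 days (60 left).
July has 31 days (29 left).
29 days into August → August 29, 1995.

August 29, 1995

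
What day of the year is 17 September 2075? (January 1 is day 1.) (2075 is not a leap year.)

Days in months before September: 31 + 28 + 31 + 30 + 31 + 30 + 31 + 31 = 243.
Plus 17 days into September → day 260.

260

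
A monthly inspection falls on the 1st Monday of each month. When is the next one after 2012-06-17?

2012-07-02

June 2012 starts on a Friday, so its 1st Monday is 2012-06-04 (3 days in).
That is not after 2012-06-17, so look at July 2012.
July 2012 starts on a Sunday, so its 1st Monday is 2012-07-02 (1 day in).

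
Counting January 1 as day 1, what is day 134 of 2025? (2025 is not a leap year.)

Jan has 31 days (134 − 31 = 103 remain).
Feb has 28 days (103 − 28 = 75 remain).
Mar has 31 days (75 − 31 = 44 remain).
Apr has 30 days (44 − 30 = 14 remain).
14 into May → May 14.

May 14, 2025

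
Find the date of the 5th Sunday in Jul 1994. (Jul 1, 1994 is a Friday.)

Jul 31, 1994

Jul 1994 begins on a Friday, so the first Sunday is Jul 3 (2 days later).
The 5th Sunday is 4 weeks later: 3 + 28 = 31.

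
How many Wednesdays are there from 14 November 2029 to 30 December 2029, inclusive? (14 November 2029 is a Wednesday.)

14 November 2029 is a Wednesday; the first Wednesday on or after it is 14 November 2029.
From 14 November 2029 to 30 December 2029: 16 + 30 = 46 days (rest of November, December).
46 ÷ 7 = 6 full weeks with remainder 4, so 6 more Wednesdays after the first → 7.

7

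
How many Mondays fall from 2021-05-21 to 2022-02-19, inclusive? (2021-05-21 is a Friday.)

39

2021-05-21 is a Friday; the first Monday on or after it is 2021-05-24 (3 days later).
From 2021-05-24 to 2022-02-19: 7 + 30 + 31 + 31 + 30 + 31 + 30 + 31 + 31 + 19 = 271 days (rest of May, June, July, August, September, October, November, December, January, February).
271 ÷ 7 = 38 full weeks with remainder 5, so 38 more Mondays after the first → 39.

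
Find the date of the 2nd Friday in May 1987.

May 8, 1987

May 1987 begins on a Friday, so the first Friday is May 1.
The 2nd Friday is 1 weeks later: 1 + 7 = 8.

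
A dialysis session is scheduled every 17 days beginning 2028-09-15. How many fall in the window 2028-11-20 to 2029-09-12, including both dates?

Occurrences land 17·i days after 2028-09-15 for i = 0, 1, 2, …
2028-11-20 is 66 days after the start; 66 ÷ 17 = 3 remainder 15; since the remainder is 15, round up to i = 4. First occurrence in the window: #5 on 2028-11-22 (4×17 = 68 days in).
2029-09-12 is 362 days after the start; 362 ÷ 17 = 21 remainder 5. Last occurrence in the window: #22 on 2029-09-07.
Occurrences #5 through #22: 18 in total.

18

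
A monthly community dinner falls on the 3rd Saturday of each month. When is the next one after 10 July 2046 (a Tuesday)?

July 2046 starts on a Sunday; its first Saturday is the 7th, so the 3rd Saturday is the 21st — 21 July 2046.
21 July 2046 is after 10 July 2046, so that is the next one.

21 July 2046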